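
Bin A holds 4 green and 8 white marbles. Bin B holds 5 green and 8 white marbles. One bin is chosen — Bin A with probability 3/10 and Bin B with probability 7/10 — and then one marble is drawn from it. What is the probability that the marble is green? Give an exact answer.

24/65

From Bin A: P(green) = 4/12.
From Bin B: P(green) = 5/13.
Total probability = (3/10)(4/12) + (7/10)(5/13) = 24/65.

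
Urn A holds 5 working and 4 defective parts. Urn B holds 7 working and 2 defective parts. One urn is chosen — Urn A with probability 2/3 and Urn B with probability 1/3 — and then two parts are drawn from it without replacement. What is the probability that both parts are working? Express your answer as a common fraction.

41/108

From Urn A: P(both working) = (5/9)(4/8) = 5/18.
From Urn B: P(both working) = (7/9)(6/8) = 7/12.
Total probability = (2/3)(5/18) + (1/3)(7/12) = 41/108.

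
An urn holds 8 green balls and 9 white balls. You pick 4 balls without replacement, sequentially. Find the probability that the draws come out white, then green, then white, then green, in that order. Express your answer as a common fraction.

6/85

Each draw changes the counts, so multiply the conditional probabilities along the sequence:
P = 9/17 × 8/16 × 8/15 × 7/14 = 4032/57120 = 6/85.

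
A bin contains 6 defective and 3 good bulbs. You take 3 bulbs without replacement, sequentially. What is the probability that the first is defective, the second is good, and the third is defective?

5/28

Chain rule:
P = 6/9 × 3/8 × 5/7 = 90/504 = 5/28.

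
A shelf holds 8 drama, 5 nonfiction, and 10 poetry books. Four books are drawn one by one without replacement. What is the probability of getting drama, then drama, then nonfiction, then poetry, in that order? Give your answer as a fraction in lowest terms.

10/759

Each draw changes the counts, so multiply the conditional probabilities along the sequence:
P = 8/23 × 7/22 × 5/21 × 10/20 = 2800/212520 = 10/759.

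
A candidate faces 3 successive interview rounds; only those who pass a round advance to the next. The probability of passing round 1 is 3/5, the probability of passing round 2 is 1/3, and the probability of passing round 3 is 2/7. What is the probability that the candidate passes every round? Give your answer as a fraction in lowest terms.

2/35

The events are sequential, so multiply the conditional probabilities:
P = 3/5 × 1/3 × 2/7 = 6/105 = 2/35.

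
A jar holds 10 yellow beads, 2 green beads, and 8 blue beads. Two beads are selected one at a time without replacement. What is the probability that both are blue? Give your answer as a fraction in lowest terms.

P = 8/20 × 7/19 = 56/380 = 14/95.

14/95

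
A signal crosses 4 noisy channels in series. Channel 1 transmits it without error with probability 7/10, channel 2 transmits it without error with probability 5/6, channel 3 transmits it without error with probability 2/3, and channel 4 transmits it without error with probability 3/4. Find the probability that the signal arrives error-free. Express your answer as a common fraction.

7/24

Each stage is reached only if all earlier stages succeed, so
P = 7/10 × 5/6 × 2/3 × 3/4 = 210/720 = 7/24.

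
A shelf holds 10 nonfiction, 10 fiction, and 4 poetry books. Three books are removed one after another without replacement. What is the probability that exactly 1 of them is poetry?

95/253

One ordering (poetry drawn first) has probability 4/24 × 20/23 × 19/22 = 1520/12144 = 95/759.
There are C(3,1) = 3 such orderings, each equally likely, so P = 3 × 95/759 = 95/253.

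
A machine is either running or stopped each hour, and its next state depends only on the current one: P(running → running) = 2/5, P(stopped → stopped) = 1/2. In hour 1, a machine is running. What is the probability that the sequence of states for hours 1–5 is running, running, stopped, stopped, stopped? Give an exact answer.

Hour 1 is given. For each transition, use the conditional probability from the current state:
P(running | running) = 2/5; P(stopped | running) = 3/5; P(stopped | stopped) = 1/2; P(stopped | stopped) = 1/2.
P = 2/5 × 3/5 × 1/2 × 1/2 = 6/100 = 3/50.

3/50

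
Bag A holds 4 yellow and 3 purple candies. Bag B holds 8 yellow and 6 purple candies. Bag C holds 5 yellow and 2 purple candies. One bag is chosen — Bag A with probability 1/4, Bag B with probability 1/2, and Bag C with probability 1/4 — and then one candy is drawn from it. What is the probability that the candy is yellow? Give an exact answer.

From Bag A: P(yellow) = 4/7.
From Bag B: P(yellow) = 8/14.
From Bag C: P(yellow) = 5/7.
Total probability = (1/4)(4/7) + (1/2)(8/14) + (1/4)(5/7) = 17/28.

17/28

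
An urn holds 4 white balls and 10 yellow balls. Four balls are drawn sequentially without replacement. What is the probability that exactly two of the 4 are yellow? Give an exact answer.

One ordering (yellow drawn first) has probability 10/14 × 9/13 × 4/12 × 3/11 = 1080/24024 = 45/1001.
There are C(4,2) = 6 such orderings, each equally likely, so P = 6 × 45/1001 = 270/1001.

270/1001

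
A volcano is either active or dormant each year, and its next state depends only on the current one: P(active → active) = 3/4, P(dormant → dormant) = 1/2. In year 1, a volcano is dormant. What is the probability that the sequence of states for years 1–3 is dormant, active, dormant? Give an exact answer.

1/8

Year 1 is given. For each transition, use the conditional probability from the current state:
P(active | dormant) = 1/2; P(dormant | active) = 1/4.
P = 1/2 × 1/4 = 1/8.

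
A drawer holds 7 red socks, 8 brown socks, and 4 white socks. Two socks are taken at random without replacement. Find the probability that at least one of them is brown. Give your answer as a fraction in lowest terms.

116/171

P(no brown) = 11/19 × 10/18 = 110/342 = 55/171.
P(at least one) = 1 − 55/171 = 116/171.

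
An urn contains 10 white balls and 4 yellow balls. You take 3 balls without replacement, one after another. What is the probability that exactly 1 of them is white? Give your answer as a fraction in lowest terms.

15/91

One ordering (white drawn first) has probability 10/14 × 4/13 × 3/12 = 120/2184 = 5/91.
There are C(3,1) = 3 such orderings, each equally likely, so P = 3 × 5/91 = 15/91.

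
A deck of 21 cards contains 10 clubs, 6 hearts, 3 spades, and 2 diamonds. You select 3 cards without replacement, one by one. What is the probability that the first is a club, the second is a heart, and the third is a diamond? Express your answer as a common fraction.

Each draw changes the counts, so multiply the conditional probabilities along the sequence:
P = 10/21 × 6/20 × 2/19 = 120/7980 = 2/133.

2/133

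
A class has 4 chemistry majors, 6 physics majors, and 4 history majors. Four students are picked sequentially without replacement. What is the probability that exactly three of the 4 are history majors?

40/1001

One ordering (history majors drawn first) has probability 4/14 × 3/13 × 2/12 × 10/11 = 240/24024 = 10/1001.
There are C(4,3) = 4 such orderings, each equally likely, so P = 4 × 10/1001 = 40/1001.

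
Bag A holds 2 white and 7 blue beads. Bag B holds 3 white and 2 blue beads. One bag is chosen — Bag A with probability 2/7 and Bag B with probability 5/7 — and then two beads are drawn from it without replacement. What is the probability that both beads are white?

From Bag A: P(both white) = (2/9)(1/8) = 1/36.
From Bag B: P(both white) = (3/5)(2/4) = 3/10.
Total probability = (2/7)(1/36) + (5/7)(3/10) = 2/9.

2/9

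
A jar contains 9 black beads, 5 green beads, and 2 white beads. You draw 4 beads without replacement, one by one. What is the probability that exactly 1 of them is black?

9/52

One ordering (black drawn first) has probability 9/16 × 7/15 × 6/14 × 5/13 = 1890/43680 = 9/208.
There are C(4,1) = 4 such orderings, each equally likely, so P = 4 × 9/208 = 9/52.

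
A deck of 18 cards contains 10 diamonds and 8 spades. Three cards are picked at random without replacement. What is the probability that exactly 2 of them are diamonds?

One ordering (diamonds drawn first) has probability 10/18 × 9/17 × 8/16 = 720/4896 = 5/34.
There are C(3,2) = 3 such orderings, each equally likely, so P = 3 × 5/34 = 15/34.

15/34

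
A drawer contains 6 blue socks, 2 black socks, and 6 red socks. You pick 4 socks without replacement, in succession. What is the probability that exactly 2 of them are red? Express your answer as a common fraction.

One ordering (red drawn first) has probability 6/14 × 5/13 × 8/12 × 7/11 = 1680/24024 = 10/143.
There are C(4,2) = 6 such orderings, each equally likely, so P = 6 × 10/143 = 60/143.

60/143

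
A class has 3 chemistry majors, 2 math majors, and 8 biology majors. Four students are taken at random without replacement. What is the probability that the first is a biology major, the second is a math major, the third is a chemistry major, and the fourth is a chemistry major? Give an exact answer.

Multiply the probability of each draw given the previous ones:
P = 8/13 × 2/12 × 3/11 × 2/10 = 96/17160 = 4/715.

4/715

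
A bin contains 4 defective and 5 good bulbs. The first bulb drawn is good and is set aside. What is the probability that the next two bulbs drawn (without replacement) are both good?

After the first draw, 4 of the remaining 8 bulbs are good.
P = 4/8 × 3/7 = 12/56 = 3/14.

3/14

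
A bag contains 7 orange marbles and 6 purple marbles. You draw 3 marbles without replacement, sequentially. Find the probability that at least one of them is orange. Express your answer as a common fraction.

P(no orange) = 6/13 × 5/12 × 4/11 = 120/1716 = 10/143.
P(at least one) = 1 − 10/143 = 133/143.

133/143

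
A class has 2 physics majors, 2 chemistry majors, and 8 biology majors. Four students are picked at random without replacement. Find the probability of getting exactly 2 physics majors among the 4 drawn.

1/11

One ordering (physics majors drawn first) has probability 2/12 × 1/11 × 10/10 × 9/9 = 180/11880 = 1/66.
There are C(4,2) = 6 such orderings, each equally likely, so P = 6 × 1/66 = 1/11.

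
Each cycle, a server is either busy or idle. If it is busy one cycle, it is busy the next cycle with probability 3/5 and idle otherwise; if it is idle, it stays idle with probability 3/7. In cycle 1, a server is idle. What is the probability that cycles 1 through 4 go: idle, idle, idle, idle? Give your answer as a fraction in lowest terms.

27/343

Cycle 1 is given. For each transition, use the conditional probability from the current state:
P(idle | idle) = 3/7; P(idle | idle) = 3/7; P(idle | idle) = 3/7.
P = 3/7 × 3/7 × 3/7 = 27/343.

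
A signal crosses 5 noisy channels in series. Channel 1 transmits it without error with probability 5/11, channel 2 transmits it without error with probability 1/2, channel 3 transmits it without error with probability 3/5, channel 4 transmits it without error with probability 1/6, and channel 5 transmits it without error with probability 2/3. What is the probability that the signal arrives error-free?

1/66

The events are sequential, so multiply the conditional probabilities:
P = 5/11 × 1/2 × 3/5 × 1/6 × 2/3 = 30/1980 = 1/66.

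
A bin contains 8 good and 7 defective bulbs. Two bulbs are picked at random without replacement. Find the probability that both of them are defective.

1/5

P(every draw is defective) = 7/15 × 6/14 = 42/210 = 1/5.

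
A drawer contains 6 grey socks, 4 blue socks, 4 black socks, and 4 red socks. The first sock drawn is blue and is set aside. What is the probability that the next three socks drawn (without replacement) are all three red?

With the first sock removed, 4 red remain out of 17.
P = 4/17 × 3/16 × 2/15 = 24/4080 = 1/170.

1/170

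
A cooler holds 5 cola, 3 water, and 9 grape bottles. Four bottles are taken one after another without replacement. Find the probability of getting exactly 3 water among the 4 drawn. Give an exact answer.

One ordering (water drawn first) has probability 3/17 × 2/16 × 1/15 × 14/14 = 84/57120 = 1/680.
There are C(4,3) = 4 such orderings, each equally likely, so P = 4 × 1/680 = 1/170.

1/170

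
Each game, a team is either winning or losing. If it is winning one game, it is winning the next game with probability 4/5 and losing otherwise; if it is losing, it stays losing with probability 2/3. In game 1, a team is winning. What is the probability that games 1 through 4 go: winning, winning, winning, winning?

Game 1 is given. For each transition, use the conditional probability from the current state:
P(winning | winning) = 4/5; P(winning | winning) = 4/5; P(winning | winning) = 4/5.
P = 4/5 × 4/5 × 4/5 = 64/125.

64/125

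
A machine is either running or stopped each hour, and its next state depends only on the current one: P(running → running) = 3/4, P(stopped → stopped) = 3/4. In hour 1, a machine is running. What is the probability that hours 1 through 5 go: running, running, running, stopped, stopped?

27/256

Hour 1 is given. For each transition, use the conditional probability from the current state:
P(running | running) = 3/4; P(running | running) = 3/4; P(stopped | running) = 1/4; P(stopped | stopped) = 3/4.
P = 3/4 × 3/4 × 1/4 × 3/4 = 27/256.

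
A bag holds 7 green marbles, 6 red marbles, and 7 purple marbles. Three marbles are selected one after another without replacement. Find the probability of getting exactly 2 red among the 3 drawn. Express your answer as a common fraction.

7/38

One ordering (red drawn first) has probability 6/20 × 5/19 × 14/18 = 420/6840 = 7/114.
There are C(3,2) = 3 such orderings, each equally likely, so P = 3 × 7/114 = 7/38.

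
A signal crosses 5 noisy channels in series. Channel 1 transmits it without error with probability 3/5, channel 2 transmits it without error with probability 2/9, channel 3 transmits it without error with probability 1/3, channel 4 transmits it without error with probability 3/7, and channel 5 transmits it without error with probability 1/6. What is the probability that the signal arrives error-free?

Each stage is reached only if all earlier stages succeed, so
P = 3/5 × 2/9 × 1/3 × 3/7 × 1/6 = 18/5670 = 1/315.

1/315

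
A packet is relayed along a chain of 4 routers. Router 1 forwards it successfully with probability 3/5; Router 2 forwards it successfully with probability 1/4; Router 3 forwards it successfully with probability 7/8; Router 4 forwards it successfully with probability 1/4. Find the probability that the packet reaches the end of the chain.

Multiplying along the chain,
P = 3/5 × 1/4 × 7/8 × 1/4 = 21/640.

21/640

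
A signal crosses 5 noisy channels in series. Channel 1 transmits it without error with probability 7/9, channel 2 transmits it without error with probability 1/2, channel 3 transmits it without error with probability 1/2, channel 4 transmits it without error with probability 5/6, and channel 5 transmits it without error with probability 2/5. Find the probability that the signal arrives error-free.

Multiplying along the chain,
P = 7/9 × 1/2 × 1/2 × 5/6 × 2/5 = 70/1080 = 7/108.

7/108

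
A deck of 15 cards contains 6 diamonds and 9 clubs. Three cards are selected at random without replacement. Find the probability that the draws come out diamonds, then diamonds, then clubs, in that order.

Multiply the probability of each draw given the previous ones:
P = 6/15 × 5/14 × 9/13 = 270/2730 = 9/91.

9/91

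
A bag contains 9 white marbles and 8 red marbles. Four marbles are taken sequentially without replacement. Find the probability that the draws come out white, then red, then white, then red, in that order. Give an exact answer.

6/85

Each draw changes the counts, so multiply the conditional probabilities along the sequence:
P = 9/17 × 8/16 × 8/15 × 7/14 = 4032/57120 = 6/85.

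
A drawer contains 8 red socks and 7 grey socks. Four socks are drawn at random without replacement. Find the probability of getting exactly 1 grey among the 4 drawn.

One ordering (grey drawn first) has probability 7/15 × 8/14 × 7/13 × 6/12 = 2352/32760 = 14/195.
There are C(4,1) = 4 such orderings, each equally likely, so P = 4 × 14/195 = 56/195.

56/195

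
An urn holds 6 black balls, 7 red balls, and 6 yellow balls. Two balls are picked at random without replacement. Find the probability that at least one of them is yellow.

31/57

P(no yellow) = 13/19 × 12/18 = 156/342 = 26/57.
P(at least one) = 1 − 26/57 = 31/57.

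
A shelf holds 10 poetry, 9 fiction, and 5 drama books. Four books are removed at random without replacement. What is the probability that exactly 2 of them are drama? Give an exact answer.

One ordering (drama drawn first) has probability 5/24 × 4/23 × 19/22 × 18/21 = 6840/255024 = 95/3542.
There are C(4,2) = 6 such orderings, each equally likely, so P = 6 × 95/3542 = 285/1771.

285/1771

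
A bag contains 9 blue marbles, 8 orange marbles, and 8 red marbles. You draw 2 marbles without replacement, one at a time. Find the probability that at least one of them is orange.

41/75

P(no orange) = 17/25 × 16/24 = 272/600 = 34/75.
P(at least one) = 1 − 34/75 = 41/75.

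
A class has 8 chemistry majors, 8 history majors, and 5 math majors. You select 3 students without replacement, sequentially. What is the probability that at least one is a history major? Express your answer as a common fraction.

P(no history majors) = 13/21 × 12/20 × 11/19 = 1716/7980 = 143/665.
P(at least one) = 1 − 143/665 = 522/665.

522/665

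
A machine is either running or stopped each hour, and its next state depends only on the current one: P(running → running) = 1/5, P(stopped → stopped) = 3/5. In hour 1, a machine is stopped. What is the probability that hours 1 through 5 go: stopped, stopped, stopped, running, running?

18/625

Hour 1 is given. For each transition, use the conditional probability from the current state:
P(stopped | stopped) = 3/5; P(stopped | stopped) = 3/5; P(running | stopped) = 2/5; P(running | running) = 1/5.
P = 3/5 × 3/5 × 2/5 × 1/5 = 18/625.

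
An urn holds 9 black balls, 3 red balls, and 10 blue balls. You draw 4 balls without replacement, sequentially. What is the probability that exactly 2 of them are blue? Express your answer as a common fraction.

One ordering (blue drawn first) has probability 10/22 × 9/21 × 12/20 × 11/19 = 11880/175560 = 9/133.
There are C(4,2) = 6 such orderings, each equally likely, so P = 6 × 9/133 = 54/133.

54/133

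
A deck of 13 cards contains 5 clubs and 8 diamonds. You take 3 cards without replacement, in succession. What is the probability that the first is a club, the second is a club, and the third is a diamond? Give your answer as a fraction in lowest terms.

40/429

Chain rule:
P = 5/13 × 4/12 × 8/11 = 160/1716 = 40/429.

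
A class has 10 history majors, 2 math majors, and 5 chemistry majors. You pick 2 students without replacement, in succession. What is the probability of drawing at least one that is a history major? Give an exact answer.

P(no history majors) = 7/17 × 6/16 = 42/272 = 21/136.
P(at least one) = 1 − 21/136 = 115/136.

115/136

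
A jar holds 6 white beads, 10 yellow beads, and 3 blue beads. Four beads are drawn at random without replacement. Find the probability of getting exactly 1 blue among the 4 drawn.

One ordering (blue drawn first) has probability 3/19 × 16/18 × 15/17 × 14/16 = 10080/93024 = 35/323.
There are C(4,1) = 4 such orderings, each equally likely, so P = 4 × 35/323 = 140/323.

140/323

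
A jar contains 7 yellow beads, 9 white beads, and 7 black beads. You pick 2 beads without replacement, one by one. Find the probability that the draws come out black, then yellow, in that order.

Chain rule:
P = 7/23 × 7/22 = 49/506.

49/506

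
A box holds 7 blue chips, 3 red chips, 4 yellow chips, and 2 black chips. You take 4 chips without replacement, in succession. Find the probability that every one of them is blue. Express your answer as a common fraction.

P(every draw is blue) = 7/16 × 6/15 × 5/14 × 4/13 = 840/43680 = 1/52.

1/52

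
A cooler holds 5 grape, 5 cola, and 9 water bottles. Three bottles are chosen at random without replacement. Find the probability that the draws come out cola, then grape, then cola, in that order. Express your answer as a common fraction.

50/2907

Multiply the probability of each draw given the previous ones:
P = 5/19 × 5/18 × 4/17 = 100/5814 = 50/2907.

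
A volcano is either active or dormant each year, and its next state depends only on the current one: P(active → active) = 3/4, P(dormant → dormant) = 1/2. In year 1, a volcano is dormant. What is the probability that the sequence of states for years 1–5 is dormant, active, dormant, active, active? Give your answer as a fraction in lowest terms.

Year 1 is given. For each transition, use the conditional probability from the current state:
P(active | dormant) = 1/2; P(dormant | active) = 1/4; P(active | dormant) = 1/2; P(active | active) = 3/4.
P = 1/2 × 1/4 × 1/2 × 3/4 = 3/64.

3/64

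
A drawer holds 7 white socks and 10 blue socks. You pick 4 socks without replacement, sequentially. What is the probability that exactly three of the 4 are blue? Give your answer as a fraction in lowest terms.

One ordering (blue drawn first) has probability 10/17 × 9/16 × 8/15 × 7/14 = 5040/57120 = 3/34.
There are C(4,3) = 4 such orderings, each equally likely, so P = 4 × 3/34 = 6/17.

6/17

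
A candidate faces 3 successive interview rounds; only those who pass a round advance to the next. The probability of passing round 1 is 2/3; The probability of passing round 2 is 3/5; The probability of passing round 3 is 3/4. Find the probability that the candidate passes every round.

The events are sequential, so multiply the conditional probabilities:
P = 2/3 × 3/5 × 3/4 = 18/60 = 3/10.

3/10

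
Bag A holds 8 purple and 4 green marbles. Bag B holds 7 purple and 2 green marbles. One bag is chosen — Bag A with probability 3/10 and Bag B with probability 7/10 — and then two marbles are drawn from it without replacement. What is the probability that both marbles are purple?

707/1320

From Bag A: P(both purple) = (8/12)(7/11) = 14/33.
From Bag B: P(both purple) = (7/9)(6/8) = 7/12.
Total probability = (3/10)(14/33) + (7/10)(7/12) = 707/1320.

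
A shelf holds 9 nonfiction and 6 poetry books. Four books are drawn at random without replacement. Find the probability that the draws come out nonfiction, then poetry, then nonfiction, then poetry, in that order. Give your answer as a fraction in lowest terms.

6/91

Multiply the probability of each draw given the previous ones:
P = 9/15 × 6/14 × 8/13 × 5/12 = 2160/32760 = 6/91.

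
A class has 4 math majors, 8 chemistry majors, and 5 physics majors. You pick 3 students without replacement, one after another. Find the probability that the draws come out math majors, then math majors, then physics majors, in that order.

1/68

Each draw changes the counts, so multiply the conditional probabilities along the sequence:
P = 4/17 × 3/16 × 5/15 = 60/4080 = 1/68.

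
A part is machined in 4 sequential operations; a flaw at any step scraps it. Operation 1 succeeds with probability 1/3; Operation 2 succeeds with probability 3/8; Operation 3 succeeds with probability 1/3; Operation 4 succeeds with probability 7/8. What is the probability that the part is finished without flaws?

The events are sequential, so multiply the conditional probabilities:
P = 1/3 × 3/8 × 1/3 × 7/8 = 21/576 = 7/192.

7/192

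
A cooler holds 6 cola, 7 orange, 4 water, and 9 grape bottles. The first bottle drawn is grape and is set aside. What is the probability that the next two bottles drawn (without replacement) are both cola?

With the first bottle removed, 6 cola remain out of 25.
P = 6/25 × 5/24 = 30/600 = 1/20.

1/20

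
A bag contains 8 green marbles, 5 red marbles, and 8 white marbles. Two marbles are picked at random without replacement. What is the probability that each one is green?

P(every draw is green) = 8/21 × 7/20 = 56/420 = 2/15.

2/15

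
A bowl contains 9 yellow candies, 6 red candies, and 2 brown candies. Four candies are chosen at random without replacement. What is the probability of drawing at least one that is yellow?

P(no yellow) = 8/17 × 7/16 × 6/15 × 5/14 = 1680/57120 = 1/34.
P(at least one) = 1 − 1/34 = 33/34.

33/34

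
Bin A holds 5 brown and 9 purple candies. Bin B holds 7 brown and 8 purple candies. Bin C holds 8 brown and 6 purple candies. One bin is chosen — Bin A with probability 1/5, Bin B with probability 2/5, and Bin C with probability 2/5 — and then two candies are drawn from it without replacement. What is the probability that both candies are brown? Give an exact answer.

From Bin A: P(both brown) = (5/14)(4/13) = 10/91.
From Bin B: P(both brown) = (7/15)(6/14) = 1/5.
From Bin C: P(both brown) = (8/14)(7/13) = 4/13.
Total probability = (1/5)(10/91) + (2/5)(1/5) + (2/5)(4/13) = 512/2275.

512/2275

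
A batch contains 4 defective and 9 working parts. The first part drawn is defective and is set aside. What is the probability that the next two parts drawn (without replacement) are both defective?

1/22

With the first part removed, 3 defective remain out of 12.
P = 3/12 × 2/11 = 6/132 = 1/22.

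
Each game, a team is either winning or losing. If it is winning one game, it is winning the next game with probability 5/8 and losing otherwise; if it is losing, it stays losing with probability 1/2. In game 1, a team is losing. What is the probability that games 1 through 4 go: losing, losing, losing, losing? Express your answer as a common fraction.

1/8

Game 1 is given. For each transition, use the conditional probability from the current state:
P(losing | losing) = 1/2; P(losing | losing) = 1/2; P(losing | losing) = 1/2.
P = 1/2 × 1/2 × 1/2 = 1/8.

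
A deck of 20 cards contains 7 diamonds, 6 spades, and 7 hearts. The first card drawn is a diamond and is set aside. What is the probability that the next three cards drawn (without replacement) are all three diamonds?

With the first card removed, 6 diamonds remain out of 19.
P = 6/19 × 5/18 × 4/17 = 120/5814 = 20/969.

20/969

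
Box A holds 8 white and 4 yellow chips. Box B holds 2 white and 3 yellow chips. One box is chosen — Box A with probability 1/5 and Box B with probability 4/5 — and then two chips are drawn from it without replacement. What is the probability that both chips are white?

From Box A: P(both white) = (8/12)(7/11) = 14/33.
From Box B: P(both white) = (2/5)(1/4) = 1/10.
Total probability = (1/5)(14/33) + (4/5)(1/10) = 136/825.

136/825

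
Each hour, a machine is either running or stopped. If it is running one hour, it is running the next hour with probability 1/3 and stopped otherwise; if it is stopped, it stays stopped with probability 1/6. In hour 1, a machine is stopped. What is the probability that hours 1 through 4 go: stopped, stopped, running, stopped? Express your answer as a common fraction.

Hour 1 is given. For each transition, use the conditional probability from the current state:
P(stopped | stopped) = 1/6; P(running | stopped) = 5/6; P(stopped | running) = 2/3.
P = 1/6 × 5/6 × 2/3 = 10/108 = 5/54.

5/54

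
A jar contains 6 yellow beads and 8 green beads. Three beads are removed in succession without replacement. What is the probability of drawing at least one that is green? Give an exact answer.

86/91

P(no green) = 6/14 × 5/13 × 4/12 = 120/2184 = 5/91.
P(at least one) = 1 − 5/91 = 86/91.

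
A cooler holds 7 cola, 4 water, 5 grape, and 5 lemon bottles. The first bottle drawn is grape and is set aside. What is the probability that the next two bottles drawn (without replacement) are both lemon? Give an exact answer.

With the first bottle removed, 5 lemon remain out of 20.
P = 5/20 × 4/19 = 20/380 = 1/19.

1/19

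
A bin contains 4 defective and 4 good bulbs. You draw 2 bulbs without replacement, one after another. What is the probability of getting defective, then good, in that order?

2/7

Each draw changes the counts, so multiply the conditional probabilities along the sequence:
P = 4/8 × 4/7 = 16/56 = 2/7.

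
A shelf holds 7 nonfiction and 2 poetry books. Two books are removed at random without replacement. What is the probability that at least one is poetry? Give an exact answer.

P(no poetry) = 7/9 × 6/8 = 42/72 = 7/12.
P(at least one) = 1 − 7/12 = 5/12.

5/12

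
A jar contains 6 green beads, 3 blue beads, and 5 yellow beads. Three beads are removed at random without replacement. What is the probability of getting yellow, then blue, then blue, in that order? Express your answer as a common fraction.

Each draw changes the counts, so multiply the conditional probabilities along the sequence:
P = 5/14 × 3/13 × 2/12 = 30/2184 = 5/364.

5/364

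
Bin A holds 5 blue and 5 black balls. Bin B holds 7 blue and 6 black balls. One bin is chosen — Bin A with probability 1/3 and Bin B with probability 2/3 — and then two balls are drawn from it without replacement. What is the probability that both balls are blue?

From Bin A: P(both blue) = (5/10)(4/9) = 2/9.
From Bin B: P(both blue) = (7/13)(6/12) = 7/26.
Total probability = (1/3)(2/9) + (2/3)(7/26) = 89/351.

89/351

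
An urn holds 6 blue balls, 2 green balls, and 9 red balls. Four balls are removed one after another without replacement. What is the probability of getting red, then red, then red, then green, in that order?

3/170

Multiply the probability of each draw given the previous ones:
P = 9/17 × 8/16 × 7/15 × 2/14 = 1008/57120 = 3/170.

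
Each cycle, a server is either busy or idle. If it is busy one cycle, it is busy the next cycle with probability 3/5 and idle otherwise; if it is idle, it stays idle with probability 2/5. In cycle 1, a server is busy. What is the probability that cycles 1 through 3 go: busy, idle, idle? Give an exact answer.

4/25

Cycle 1 is given. For each transition, use the conditional probability from the current state:
P(idle | busy) = 2/5; P(idle | idle) = 2/5.
P = 2/5 × 2/5 = 4/25.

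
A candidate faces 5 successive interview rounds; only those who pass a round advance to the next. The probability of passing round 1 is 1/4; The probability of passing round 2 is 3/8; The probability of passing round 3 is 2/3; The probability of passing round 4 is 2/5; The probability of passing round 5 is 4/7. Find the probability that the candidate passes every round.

Each stage is reached only if all earlier stages succeed, so
P = 1/4 × 3/8 × 2/3 × 2/5 × 4/7 = 48/3360 = 1/70.

1/70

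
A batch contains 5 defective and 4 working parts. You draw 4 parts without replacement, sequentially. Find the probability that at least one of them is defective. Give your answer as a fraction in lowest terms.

125/126

P(no defective) = 4/9 × 3/8 × 2/7 × 1/6 = 24/3024 = 1/126.
P(at least one) = 1 − 1/126 = 125/126.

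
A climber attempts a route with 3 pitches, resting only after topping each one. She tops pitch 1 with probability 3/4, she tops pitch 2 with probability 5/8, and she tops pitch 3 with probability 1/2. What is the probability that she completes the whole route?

The events are sequential, so multiply the conditional probabilities:
P = 3/4 × 5/8 × 1/2 = 15/64.

15/64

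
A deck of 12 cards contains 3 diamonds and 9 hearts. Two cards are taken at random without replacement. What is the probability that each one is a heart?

P(every draw is a heart) = 9/12 × 8/11 = 72/132 = 6/11.

6/11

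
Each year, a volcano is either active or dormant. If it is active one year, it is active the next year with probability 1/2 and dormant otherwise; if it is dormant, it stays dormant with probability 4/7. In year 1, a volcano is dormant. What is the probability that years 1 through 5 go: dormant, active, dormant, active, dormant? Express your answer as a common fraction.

Year 1 is given. For each transition, use the conditional probability from the current state:
P(active | dormant) = 3/7; P(dormant | active) = 1/2; P(active | dormant) = 3/7; P(dormant | active) = 1/2.
P = 3/7 × 1/2 × 3/7 × 1/2 = 9/196.

9/196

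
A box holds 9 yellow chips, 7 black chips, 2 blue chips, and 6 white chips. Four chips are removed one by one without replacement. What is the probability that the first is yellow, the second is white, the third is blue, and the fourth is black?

Chain rule:
P = 9/24 × 6/23 × 2/22 × 7/21 = 756/255024 = 3/1012.

3/1012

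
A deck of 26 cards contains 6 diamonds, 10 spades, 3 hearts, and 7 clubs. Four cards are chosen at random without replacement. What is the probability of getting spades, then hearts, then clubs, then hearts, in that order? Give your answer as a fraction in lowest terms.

Each draw changes the counts, so multiply the conditional probabilities along the sequence:
P = 10/26 × 3/25 × 7/24 × 2/23 = 420/358800 = 7/5980.

7/5980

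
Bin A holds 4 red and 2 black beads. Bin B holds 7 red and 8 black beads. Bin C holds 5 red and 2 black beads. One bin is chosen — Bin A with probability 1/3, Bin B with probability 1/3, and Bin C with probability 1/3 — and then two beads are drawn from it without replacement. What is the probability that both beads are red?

From Bin A: P(both red) = (4/6)(3/5) = 2/5.
From Bin B: P(both red) = (7/15)(6/14) = 1/5.
From Bin C: P(both red) = (5/7)(4/6) = 10/21.
Total probability = (1/3)(2/5) + (1/3)(1/5) + (1/3)(10/21) = 113/315.

113/315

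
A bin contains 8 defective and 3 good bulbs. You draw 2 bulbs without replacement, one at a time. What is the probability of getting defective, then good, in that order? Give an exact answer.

Chain rule:
P = 8/11 × 3/10 = 24/110 = 12/55.

12/55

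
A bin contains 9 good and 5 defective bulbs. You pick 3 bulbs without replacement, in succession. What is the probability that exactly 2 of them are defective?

45/182

One ordering (defective drawn first) has probability 5/14 × 4/13 × 9/12 = 180/2184 = 15/182.
There are C(3,2) = 3 such orderings, each equally likely, so P = 3 × 15/182 = 45/182.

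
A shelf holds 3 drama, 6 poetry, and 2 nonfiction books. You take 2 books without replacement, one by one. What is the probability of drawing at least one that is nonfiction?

P(no nonfiction) = 9/11 × 8/10 = 72/110 = 36/55.
P(at least one) = 1 − 36/55 = 19/55.

19/55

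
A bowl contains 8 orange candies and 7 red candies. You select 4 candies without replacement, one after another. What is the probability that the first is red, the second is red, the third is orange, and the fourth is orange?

14/195

Chain rule:
P = 7/15 × 6/14 × 8/13 × 7/12 = 2352/32760 = 14/195.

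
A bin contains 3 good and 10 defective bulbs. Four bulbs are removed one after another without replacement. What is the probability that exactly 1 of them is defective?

One ordering (defective drawn first) has probability 10/13 × 3/12 × 2/11 × 1/10 = 60/17160 = 1/286.
There are C(4,1) = 4 such orderings, each equally likely, so P = 4 × 1/286 = 2/143.

2/143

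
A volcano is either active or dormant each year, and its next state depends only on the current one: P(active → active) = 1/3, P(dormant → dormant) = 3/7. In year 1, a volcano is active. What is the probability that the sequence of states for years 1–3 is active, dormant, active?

Year 1 is given. For each transition, use the conditional probability from the current state:
P(dormant | active) = 2/3; P(active | dormant) = 4/7.
P = 2/3 × 4/7 = 8/21.

8/21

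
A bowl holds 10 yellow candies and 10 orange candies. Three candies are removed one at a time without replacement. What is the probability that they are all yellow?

P = 10/20 × 9/19 × 8/18 = 720/6840 = 2/19.

2/19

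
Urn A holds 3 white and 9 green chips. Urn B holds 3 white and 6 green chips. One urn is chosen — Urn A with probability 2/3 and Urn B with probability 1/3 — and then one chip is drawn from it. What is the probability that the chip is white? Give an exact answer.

From Urn A: P(white) = 3/12.
From Urn B: P(white) = 3/9.
Total probability = (2/3)(3/12) + (1/3)(3/9) = 5/18.

5/18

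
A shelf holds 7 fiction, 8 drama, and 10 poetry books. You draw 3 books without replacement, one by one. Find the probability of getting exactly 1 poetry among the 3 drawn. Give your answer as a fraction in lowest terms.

21/46

One ordering (poetry drawn first) has probability 10/25 × 15/24 × 14/23 = 2100/13800 = 7/46.
There are C(3,1) = 3 such orderings, each equally likely, so P = 3 × 7/46 = 21/46.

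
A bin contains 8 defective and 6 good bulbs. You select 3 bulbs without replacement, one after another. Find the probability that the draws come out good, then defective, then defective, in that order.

Each draw changes the counts, so multiply the conditional probabilities along the sequence:
P = 6/14 × 8/13 × 7/12 = 336/2184 = 2/13.

2/13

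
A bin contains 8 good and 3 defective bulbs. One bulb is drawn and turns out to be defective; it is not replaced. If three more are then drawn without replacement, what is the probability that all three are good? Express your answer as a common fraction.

With the first bulb removed, 8 good remain out of 10.
P = 8/10 × 7/9 × 6/8 = 336/720 = 7/15.

7/15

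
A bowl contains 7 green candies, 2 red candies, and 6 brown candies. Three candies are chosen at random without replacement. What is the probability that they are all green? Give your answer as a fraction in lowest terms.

P(all green) = 7/15 × 6/14 × 5/13 = 210/2730 = 1/13.

1/13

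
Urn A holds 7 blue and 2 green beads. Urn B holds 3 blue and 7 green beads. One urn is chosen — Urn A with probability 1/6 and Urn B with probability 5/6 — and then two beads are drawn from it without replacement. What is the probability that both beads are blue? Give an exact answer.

11/72

From Urn A: P(both blue) = (7/9)(6/8) = 7/12.
From Urn B: P(both blue) = (3/10)(2/9) = 1/15.
Total probability = (1/6)(7/12) + (5/6)(1/15) = 11/72.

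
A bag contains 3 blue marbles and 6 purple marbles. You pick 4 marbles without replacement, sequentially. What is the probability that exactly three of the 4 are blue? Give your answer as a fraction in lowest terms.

1/21

One ordering (blue drawn first) has probability 3/9 × 2/8 × 1/7 × 6/6 = 36/3024 = 1/84.
There are C(4,3) = 4 such orderings, each equally likely, so P = 4 × 1/84 = 1/21.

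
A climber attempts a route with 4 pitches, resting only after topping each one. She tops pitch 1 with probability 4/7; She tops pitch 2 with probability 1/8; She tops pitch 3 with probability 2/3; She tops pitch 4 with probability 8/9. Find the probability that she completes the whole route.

8/189

Each stage is reached only if all earlier stages succeed, so
P = 4/7 × 1/8 × 2/3 × 8/9 = 64/1512 = 8/189.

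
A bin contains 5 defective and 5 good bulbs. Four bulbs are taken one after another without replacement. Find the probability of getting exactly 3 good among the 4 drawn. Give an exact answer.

One ordering (good drawn first) has probability 5/10 × 4/9 × 3/8 × 5/7 = 300/5040 = 5/84.
There are C(4,3) = 4 such orderings, each equally likely, so P = 4 × 5/84 = 5/21.

5/21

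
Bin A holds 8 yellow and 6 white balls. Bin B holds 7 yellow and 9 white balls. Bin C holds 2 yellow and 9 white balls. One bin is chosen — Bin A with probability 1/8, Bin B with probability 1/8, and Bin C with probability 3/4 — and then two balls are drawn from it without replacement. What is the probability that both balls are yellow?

677/9152

From Bin A: P(both yellow) = (8/14)(7/13) = 4/13.
From Bin B: P(both yellow) = (7/16)(6/15) = 7/40.
From Bin C: P(both yellow) = (2/11)(1/10) = 1/55.
Total probability = (1/8)(4/13) + (1/8)(7/40) + (3/4)(1/55) = 677/9152.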